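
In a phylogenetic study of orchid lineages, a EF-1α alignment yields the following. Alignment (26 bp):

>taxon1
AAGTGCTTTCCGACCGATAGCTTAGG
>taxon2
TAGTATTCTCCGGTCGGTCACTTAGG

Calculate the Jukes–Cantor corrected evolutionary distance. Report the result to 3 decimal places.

0.464

The sequences differ at 9 of 26 sites (1, 5, 6, 8, 13, 14, 17, 19, 20), so p = 9/26 ≈ 0.346154.
d = −(3/4) ln(1 − 4p/3) = −0.75 ln(1 − 0.461539) = −0.75 ln(0.538461)
  = −0.75 × (-0.619040) = 0.464280 substitutions/site.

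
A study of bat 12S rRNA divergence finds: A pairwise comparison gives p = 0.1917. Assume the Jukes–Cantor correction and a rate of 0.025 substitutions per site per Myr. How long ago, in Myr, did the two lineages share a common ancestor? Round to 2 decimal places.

d = −(3/4) ln(1 − 4p/3) = −0.75 ln(1 − 0.2556) = −0.75 ln(0.7444)
  = −0.75 × (-0.295177) = 0.221383 substitutions/site.
Under a molecular clock d = 2μt, so t = d/(2μ) = 0.221383 / (2 × 0.025) = 4.43 Myr.

4.43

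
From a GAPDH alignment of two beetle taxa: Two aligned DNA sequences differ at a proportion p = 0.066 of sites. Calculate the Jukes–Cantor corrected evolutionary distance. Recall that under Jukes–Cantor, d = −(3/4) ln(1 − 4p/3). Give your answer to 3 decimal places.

0.069

d = −(3/4) ln(1 − 4p/3) = −0.75 ln(1 − 0.088) = −0.75 ln(0.912)
  = −0.75 × (-0.092115) = 0.069086 substitutions/site.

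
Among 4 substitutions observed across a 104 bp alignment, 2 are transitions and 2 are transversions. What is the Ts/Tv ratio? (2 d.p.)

R = 2/2 = 1.00.

1.00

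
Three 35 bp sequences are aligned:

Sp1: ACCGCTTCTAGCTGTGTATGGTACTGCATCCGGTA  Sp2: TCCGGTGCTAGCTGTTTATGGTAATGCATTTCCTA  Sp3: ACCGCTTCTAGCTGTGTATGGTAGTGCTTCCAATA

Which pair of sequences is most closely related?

Sp1–Sp2: 9/35 differ, p = 0.257, d = 0.315.
Sp1–Sp3: 4/35 differ, p = 0.114, d = 0.124.
Sp2–Sp3: 10/35 differ, p = 0.286, d = 0.360.
The smallest distance is between Sp1 and Sp3.

Sp1 and Sp3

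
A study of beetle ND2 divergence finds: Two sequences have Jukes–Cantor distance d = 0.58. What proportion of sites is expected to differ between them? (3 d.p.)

p = (3/4)(1 − e^(−4d/3)) = 0.75 × (1 − e^(-0.773333)) = 0.75 × (1 − 0.461472) = 0.403896.

0.404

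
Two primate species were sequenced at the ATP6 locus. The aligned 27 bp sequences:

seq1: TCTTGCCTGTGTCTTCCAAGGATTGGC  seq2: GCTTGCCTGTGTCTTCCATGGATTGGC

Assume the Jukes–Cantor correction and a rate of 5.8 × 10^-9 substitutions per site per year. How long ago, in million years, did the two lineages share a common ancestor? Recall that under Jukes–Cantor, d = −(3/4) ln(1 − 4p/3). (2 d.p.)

6.72

The sequences differ at 2 of 27 sites (1, 19), so p = 2/27 ≈ 0.074074.
d = −(3/4) ln(1 − 4p/3) = −0.75 ln(1 − 0.098765) = −0.75 ln(0.901235)
  = −0.75 × (-0.103989) = 0.077992 substitutions/site.
Under a molecular clock d = 2μt, so t = d/(2μ) = 0.077992 / (2 × 5.8 × 10^-9) = 6.72 million years.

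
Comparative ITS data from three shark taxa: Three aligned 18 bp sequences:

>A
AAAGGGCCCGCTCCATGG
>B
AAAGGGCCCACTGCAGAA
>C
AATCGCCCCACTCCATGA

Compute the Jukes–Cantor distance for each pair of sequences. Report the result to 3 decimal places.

A–B: 5/18 sites differ → p ≈ 0.277778, d = −0.75 ln(1 − 0.370371) = 0.346968 ≈ 0.347.
A–C: 5/18 sites differ → p ≈ 0.277778, d = −0.75 ln(1 − 0.370371) = 0.346968 ≈ 0.347.
B–C: 6/18 sites differ → p ≈ 0.333333, d = −0.75 ln(1 − 0.444444) = 0.440839 ≈ 0.441.

d(A,B) = 0.347, d(A,C) = 0.347, d(B,C) = 0.441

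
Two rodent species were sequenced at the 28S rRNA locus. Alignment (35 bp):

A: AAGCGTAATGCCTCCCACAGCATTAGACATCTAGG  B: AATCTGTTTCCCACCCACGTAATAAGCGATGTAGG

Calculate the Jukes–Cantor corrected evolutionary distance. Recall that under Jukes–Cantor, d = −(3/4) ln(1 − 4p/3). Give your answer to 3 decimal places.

0.572

The sequences differ at 14 of 35 sites, so p = 14/35 = 0.4.
d = −(3/4) ln(1 − 4p/3) = −0.75 ln(1 − 0.533333) = −0.75 ln(0.466667)
  = −0.75 × (-0.762139) = 0.571604 substitutions/site.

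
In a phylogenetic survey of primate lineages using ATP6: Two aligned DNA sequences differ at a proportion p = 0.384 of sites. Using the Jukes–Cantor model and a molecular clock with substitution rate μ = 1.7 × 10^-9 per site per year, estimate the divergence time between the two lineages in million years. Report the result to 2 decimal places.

d = −(3/4) ln(1 − 4p/3) = −0.75 ln(1 − 0.512) = −0.75 ln(0.488)
  = −0.75 × (-0.717440) = 0.538080 substitutions/site.
Under a molecular clock d = 2μt, so t = d/(2μ) = 0.538080 / (2 × 1.7 × 10^-9) = 158.26 million years.

158.26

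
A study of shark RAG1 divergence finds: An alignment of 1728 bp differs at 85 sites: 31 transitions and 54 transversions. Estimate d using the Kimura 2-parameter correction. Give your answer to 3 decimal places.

P = 31/1728 ≈ 0.01794 and Q = 54/1728 = 0.03125.
Under the Kimura two-parameter model, d = −½ ln(1 − 2P − Q) − ¼ ln(1 − 2Q).
1 − 2P − Q = 0.93287, giving −½ ln(0.93287) = 0.034745.
1 − 2Q = 0.9375, giving −¼ ln(0.9375) = 0.016135.
d = 0.034745 + 0.016135 = 0.050880.

0.051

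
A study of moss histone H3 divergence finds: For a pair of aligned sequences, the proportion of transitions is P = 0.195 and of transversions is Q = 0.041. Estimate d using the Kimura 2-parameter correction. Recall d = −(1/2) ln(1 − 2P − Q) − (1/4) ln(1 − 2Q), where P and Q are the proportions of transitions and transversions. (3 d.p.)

Under the Kimura two-parameter model, d = −½ ln(1 − 2P − Q) − ¼ ln(1 − 2Q).
1 − 2P − Q = 0.569, giving −½ ln(0.569) = 0.281937.
1 − 2Q = 0.918, giving −¼ ln(0.918) = 0.021389.
d = 0.281937 + 0.021389 = 0.303326.

0.303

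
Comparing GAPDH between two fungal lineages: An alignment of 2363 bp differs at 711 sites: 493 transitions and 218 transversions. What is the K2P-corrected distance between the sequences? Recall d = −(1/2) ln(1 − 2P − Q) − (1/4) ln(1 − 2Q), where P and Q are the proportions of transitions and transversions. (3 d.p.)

P = 493/2363 ≈ 0.208633 and Q = 218/2363 ≈ 0.092256.
Under the Kimura two-parameter model, d = −½ ln(1 − 2P − Q) − ¼ ln(1 − 2Q).
1 − 2P − Q = 0.490478, giving −½ ln(0.490478) = 0.356187.
1 − 2Q = 0.815488, giving −¼ ln(0.815488) = 0.050992.
d = 0.356187 + 0.050992 = 0.407179.

0.407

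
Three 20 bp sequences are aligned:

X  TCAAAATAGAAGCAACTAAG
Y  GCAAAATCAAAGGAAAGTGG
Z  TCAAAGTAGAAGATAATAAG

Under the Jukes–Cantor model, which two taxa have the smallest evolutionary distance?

X–Y: 8/20 differ, p = 0.400, d = 0.572.
X–Z: 4/20 differ, p = 0.200, d = 0.233.
Y–Z: 9/20 differ, p = 0.450, d = 0.687.
The smallest distance is between X and Z.

X and Z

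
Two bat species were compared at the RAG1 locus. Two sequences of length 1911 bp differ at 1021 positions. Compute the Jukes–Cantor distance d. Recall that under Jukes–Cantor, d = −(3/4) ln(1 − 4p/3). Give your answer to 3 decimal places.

p = 1021/1911 ≈ 0.534275.
d = −(3/4) ln(1 − 4p/3) = −0.75 ln(1 − 0.712367) = −0.75 ln(0.287633)
  = −0.75 × (-1.246070) = 0.934553 substitutions/site.

0.935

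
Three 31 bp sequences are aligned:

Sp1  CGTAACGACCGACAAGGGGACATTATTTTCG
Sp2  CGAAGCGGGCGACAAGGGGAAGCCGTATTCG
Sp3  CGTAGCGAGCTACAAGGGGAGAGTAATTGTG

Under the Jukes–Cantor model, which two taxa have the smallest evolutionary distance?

Sp1 and Sp3

Sp1–Sp2: 10/31 differ, p = 0.323, d = 0.422.
Sp1–Sp3: 8/31 differ, p = 0.258, d = 0.316.
Sp2–Sp3: 12/31 differ, p = 0.387, d = 0.544.
The smallest distance is between Sp1 and Sp3.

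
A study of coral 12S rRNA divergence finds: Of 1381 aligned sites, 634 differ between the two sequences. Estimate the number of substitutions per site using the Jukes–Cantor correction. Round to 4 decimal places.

p = 634/1381 ≈ 0.459088.
d = −(3/4) ln(1 − 4p/3) = −0.75 ln(1 − 0.612117) = −0.75 ln(0.387883)
  = −0.75 × (-0.947052) = 0.710289 substitutions/site.

0.7103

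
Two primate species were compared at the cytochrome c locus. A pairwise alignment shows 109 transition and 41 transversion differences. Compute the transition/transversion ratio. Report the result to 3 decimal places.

R = 109/41 = 2.658536… ≈ 2.659 (to 3 d.p.).

2.659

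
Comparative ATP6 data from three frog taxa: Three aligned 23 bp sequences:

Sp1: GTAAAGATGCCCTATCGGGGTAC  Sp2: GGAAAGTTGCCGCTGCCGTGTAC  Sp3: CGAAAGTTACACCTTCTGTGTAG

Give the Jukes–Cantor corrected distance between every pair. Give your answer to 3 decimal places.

Sp1–Sp2: 8/23 sites differ → p ≈ 0.347826, d = −0.75 ln(1 − 0.463768) = 0.467391 ≈ 0.467.
Sp1–Sp3: 10/23 sites differ → p ≈ 0.434783, d = −0.75 ln(1 − 0.579711) = 0.650110 ≈ 0.650.
Sp2–Sp3: 7/23 sites differ → p ≈ 0.304348, d = −0.75 ln(1 − 0.405797) = 0.390401 ≈ 0.390.

d(Sp1,Sp2) = 0.467, d(Sp1,Sp3) = 0.650, d(Sp2,Sp3) = 0.390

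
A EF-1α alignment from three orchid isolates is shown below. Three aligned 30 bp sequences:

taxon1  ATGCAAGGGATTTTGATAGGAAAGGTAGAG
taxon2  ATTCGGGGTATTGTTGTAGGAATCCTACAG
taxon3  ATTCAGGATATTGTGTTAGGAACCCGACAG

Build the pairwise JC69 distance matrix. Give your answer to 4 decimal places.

taxon1–taxon2: 11/30 sites differ → p ≈ 0.366667, d = −0.75 ln(1 − 0.488889) = 0.503376 ≈ 0.5034.
taxon1–taxon3: 11/30 sites differ → p ≈ 0.366667, d = −0.75 ln(1 − 0.488889) = 0.503376 ≈ 0.5034.
taxon2–taxon3: 6/30 sites differ → p = 0.2, d = −0.75 ln(1 − 0.266667) = 0.232617 ≈ 0.2326.

d(taxon1,taxon2) = 0.5034, d(taxon1,taxon3) = 0.5034, d(taxon2,taxon3) = 0.2326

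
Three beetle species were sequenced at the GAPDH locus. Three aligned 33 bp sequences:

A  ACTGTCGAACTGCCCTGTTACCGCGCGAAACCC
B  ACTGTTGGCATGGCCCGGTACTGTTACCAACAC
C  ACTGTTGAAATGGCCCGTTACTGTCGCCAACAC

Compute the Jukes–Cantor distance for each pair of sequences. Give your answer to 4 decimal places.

A–B: 14/33 sites differ → p ≈ 0.424242, d = −0.75 ln(1 − 0.565656) = 0.625439 ≈ 0.6254.
A–C: 11/33 sites differ → p ≈ 0.333333, d = −0.75 ln(1 − 0.444444) = 0.440839 ≈ 0.4408.
B–C: 5/33 sites differ → p ≈ 0.151515, d = −0.75 ln(1 − 0.20202) = 0.169254 ≈ 0.1693.

d(A,B) = 0.6254, d(A,C) = 0.4408, d(B,C) = 0.1693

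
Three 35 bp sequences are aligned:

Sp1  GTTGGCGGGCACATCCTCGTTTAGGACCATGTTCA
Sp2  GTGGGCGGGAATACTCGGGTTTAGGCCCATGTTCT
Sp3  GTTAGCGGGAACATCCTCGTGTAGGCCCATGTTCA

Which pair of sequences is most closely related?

Sp1 and Sp3

Sp1–Sp2: 9/35 differ, p = 0.257, d = 0.315.
Sp1–Sp3: 4/35 differ, p = 0.114, d = 0.124.
Sp2–Sp3: 9/35 differ, p = 0.257, d = 0.315.
The smallest distance is between Sp1 and Sp3.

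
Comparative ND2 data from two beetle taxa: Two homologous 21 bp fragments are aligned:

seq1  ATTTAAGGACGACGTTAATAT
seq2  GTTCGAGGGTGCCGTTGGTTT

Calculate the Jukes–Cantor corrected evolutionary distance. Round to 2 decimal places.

0.64

The sequences differ at 9 of 21 sites (1, 4, 5, 9, 10, 12, 17, 18, 20), so p = 9/21 ≈ 0.428571.
d = −(3/4) ln(1 − 4p/3) = −0.75 ln(1 − 0.571428) = −0.75 ln(0.428572)
  = −0.75 × (-0.847297) = 0.635473 substitutions/site.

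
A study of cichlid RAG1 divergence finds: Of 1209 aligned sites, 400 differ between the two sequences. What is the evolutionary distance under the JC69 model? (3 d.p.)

p = 400/1209 ≈ 0.330852.
d = −(3/4) ln(1 − 4p/3) = −0.75 ln(1 − 0.441136) = −0.75 ln(0.558864)
  = −0.75 × (-0.581849) = 0.436387 substitutions/site.

0.436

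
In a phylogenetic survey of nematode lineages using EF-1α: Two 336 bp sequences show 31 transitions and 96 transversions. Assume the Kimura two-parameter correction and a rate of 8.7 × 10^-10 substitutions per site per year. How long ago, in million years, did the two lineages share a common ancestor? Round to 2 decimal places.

P = 31/336 ≈ 0.092262 and Q = 96/336 ≈ 0.285714.
Under the Kimura two-parameter model, d = −½ ln(1 − 2P − Q) − ¼ ln(1 − 2Q).
1 − 2P − Q = 0.529762, giving −½ ln(0.529762) = 0.317664.
1 − 2Q = 0.428572, giving −¼ ln(0.428572) = 0.211824.
d = 0.317664 + 0.211824 = 0.529488.
Under a molecular clock d = 2μt, so t = d/(2μ) = 0.529488 / (2 × 8.7 × 10^-10) = 304.30 million years.

304.30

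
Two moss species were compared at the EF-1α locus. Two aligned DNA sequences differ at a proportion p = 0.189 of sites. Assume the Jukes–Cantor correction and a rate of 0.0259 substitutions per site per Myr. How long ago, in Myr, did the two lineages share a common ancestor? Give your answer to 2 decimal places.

4.20

d = −(3/4) ln(1 − 4p/3) = −0.75 ln(1 − 0.252) = −0.75 ln(0.748)
  = −0.75 × (-0.290352) = 0.217764 substitutions/site.
Under a molecular clock d = 2μt, so t = d/(2μ) = 0.217764 / (2 × 0.0259) = 4.20 Myr.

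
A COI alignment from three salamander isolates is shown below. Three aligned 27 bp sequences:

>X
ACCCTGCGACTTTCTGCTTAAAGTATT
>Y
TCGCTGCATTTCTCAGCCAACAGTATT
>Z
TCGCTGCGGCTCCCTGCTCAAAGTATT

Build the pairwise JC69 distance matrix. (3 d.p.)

d(X,Y) = 0.511, d(X,Z) = 0.264, d(Y,Z) = 0.377

X–Y: 10/27 sites differ → p ≈ 0.37037, d = −0.75 ln(1 − 0.493827) = 0.510658 ≈ 0.511.
X–Z: 6/27 sites differ → p ≈ 0.222222, d = −0.75 ln(1 − 0.296296) = 0.263548 ≈ 0.264.
Y–Z: 8/27 sites differ → p ≈ 0.296296, d = −0.75 ln(1 − 0.395061) = 0.376971 ≈ 0.377.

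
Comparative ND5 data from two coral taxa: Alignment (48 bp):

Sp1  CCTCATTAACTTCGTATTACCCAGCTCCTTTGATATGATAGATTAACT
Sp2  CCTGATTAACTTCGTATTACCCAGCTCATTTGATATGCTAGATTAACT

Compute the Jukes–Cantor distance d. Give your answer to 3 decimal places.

The sequences differ at 3 of 48 sites (4, 28, 38), so p = 3/48 = 0.0625.
d = −(3/4) ln(1 − 4p/3) = −0.75 ln(1 − 0.083333) = −0.75 ln(0.916667)
  = −0.75 × (-0.087011) = 0.065258 substitutions/site.

0.065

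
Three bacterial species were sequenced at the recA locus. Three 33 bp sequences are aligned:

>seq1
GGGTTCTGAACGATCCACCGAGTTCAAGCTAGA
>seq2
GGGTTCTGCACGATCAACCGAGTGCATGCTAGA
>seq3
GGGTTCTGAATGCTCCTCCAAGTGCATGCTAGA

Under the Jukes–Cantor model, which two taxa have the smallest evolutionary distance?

seq1–seq2: 4/33 differ, p = 0.121, d = 0.132.
seq1–seq3: 6/33 differ, p = 0.182, d = 0.208.
seq2–seq3: 6/33 differ, p = 0.182, d = 0.208.
The smallest distance is between seq1 and seq2.

seq1 and seq2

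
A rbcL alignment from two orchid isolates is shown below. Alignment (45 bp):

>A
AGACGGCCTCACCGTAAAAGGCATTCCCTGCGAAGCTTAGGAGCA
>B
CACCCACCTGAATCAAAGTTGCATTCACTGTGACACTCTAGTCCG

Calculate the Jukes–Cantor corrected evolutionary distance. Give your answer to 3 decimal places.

The sequences differ at 23 of 45 sites, so p = 23/45 ≈ 0.511111.
d = −(3/4) ln(1 − 4p/3) = −0.75 ln(1 − 0.681481) = −0.75 ln(0.318519)
  = −0.75 × (-1.144073) = 0.858055 substitutions/site.

0.858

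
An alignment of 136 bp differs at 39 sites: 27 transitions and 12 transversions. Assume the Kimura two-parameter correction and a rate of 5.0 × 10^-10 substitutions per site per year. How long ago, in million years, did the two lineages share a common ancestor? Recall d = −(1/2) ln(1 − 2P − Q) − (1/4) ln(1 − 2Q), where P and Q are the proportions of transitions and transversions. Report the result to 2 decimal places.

P = 27/136 ≈ 0.198529 and Q = 12/136 ≈ 0.088235.
Under the Kimura two-parameter model, d = −½ ln(1 − 2P − Q) − ¼ ln(1 − 2Q).
1 − 2P − Q = 0.514707, giving −½ ln(0.514707) = 0.332079.
1 − 2Q = 0.82353, giving −¼ ln(0.82353) = 0.048539.
d = 0.332079 + 0.048539 = 0.380618.
Under a molecular clock d = 2μt, so t = d/(2μ) = 0.380618 / (2 × 5.0 × 10^-10) = 380.62 million years.

380.62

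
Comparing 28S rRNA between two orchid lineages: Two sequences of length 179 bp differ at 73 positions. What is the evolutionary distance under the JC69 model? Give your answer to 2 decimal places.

0.59

p = 73/179 ≈ 0.407821.
d = −(3/4) ln(1 − 4p/3) = −0.75 ln(1 − 0.543761) = −0.75 ln(0.456239)
  = −0.75 × (-0.784738) = 0.588554 substitutions/site.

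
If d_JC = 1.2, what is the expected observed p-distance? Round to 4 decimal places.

0.5986

p = (3/4)(1 − e^(−4d/3)) = 0.75 × (1 − e^(-1.6)) = 0.75 × (1 − 0.201897) = 0.598577.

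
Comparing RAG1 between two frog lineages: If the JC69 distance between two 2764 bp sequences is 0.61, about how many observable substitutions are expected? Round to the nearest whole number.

Invert JC69: p = (3/4)(1 − e^(−4d/3)) = 0.75 × (1 − e^(-0.813333)) = 0.75 × (1 − 0.443378) = 0.417467.
Expected differing sites = pL ≈ 0.417467 × 2764 = 1153.878788 ≈ 1154.

1154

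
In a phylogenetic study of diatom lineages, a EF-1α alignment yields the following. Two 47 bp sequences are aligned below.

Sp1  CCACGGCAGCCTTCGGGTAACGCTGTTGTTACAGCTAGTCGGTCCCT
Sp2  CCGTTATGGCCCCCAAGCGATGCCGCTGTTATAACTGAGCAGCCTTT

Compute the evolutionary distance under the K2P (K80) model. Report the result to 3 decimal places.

Of 47 sites, 22 differences are transitions and 2 are transversions, so P = 22/47 ≈ 0.468085 and Q = 2/47 ≈ 0.042553.
Under the Kimura two-parameter model, d = −½ ln(1 − 2P − Q) − ¼ ln(1 − 2Q).
1 − 2P − Q = 0.021277, giving −½ ln(0.021277) = 1.925064.
1 − 2Q = 0.914894, giving −¼ ln(0.914894) = 0.022237.
d = 1.925064 + 0.022237 = 1.947301.

1.947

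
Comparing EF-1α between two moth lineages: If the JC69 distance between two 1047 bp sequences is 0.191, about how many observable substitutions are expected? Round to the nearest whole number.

177

Invert JC69: p = (3/4)(1 − e^(−4d/3)) = 0.75 × (1 − e^(-0.254667)) = 0.75 × (1 − 0.775175) = 0.168619.
Expected differing sites = pL ≈ 0.168619 × 1047 = 176.544093 ≈ 177.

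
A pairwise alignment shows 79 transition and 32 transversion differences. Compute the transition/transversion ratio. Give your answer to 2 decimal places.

2.47

R = 79/32 = 2.46875 ≈ 2.47 (to 2 d.p.).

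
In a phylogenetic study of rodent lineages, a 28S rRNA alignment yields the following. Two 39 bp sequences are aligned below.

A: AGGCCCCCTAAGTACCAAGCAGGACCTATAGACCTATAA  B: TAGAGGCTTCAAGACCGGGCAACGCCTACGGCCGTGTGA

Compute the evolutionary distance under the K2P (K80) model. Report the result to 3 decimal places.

Of 39 sites, 11 differences are transitions and 9 are transversions, so P = 11/39 ≈ 0.282051 and Q = 9/39 ≈ 0.230769.
Under the Kimura two-parameter model, d = −½ ln(1 − 2P − Q) − ¼ ln(1 − 2Q).
1 − 2P − Q = 0.205129, giving −½ ln(0.205129) = 0.792058.
1 − 2Q = 0.538462, giving −¼ ln(0.538462) = 0.154760.
d = 0.792058 + 0.154760 = 0.946818.

0.947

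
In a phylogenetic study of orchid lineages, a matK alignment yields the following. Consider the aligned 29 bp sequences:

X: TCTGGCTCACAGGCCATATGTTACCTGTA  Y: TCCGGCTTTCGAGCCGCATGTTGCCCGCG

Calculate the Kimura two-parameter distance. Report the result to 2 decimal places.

Of 29 sites, 10 differences are transitions and 1 are transversions, so P = 10/29 ≈ 0.344828 and Q = 1/29 ≈ 0.034483.
Under the Kimura two-parameter model, d = −½ ln(1 − 2P − Q) − ¼ ln(1 − 2Q).
1 − 2P − Q = 0.275861, giving −½ ln(0.275861) = 0.643929.
1 − 2Q = 0.931034, giving −¼ ln(0.931034) = 0.017865.
d = 0.643929 + 0.017865 = 0.661794.

0.66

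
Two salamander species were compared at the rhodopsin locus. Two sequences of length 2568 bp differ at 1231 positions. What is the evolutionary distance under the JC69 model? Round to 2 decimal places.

0.76

p = 1231/2568 ≈ 0.479361.
d = −(3/4) ln(1 − 4p/3) = −0.75 ln(1 − 0.639148) = −0.75 ln(0.360852)
  = −0.75 × (-1.019287) = 0.764465 substitutions/site.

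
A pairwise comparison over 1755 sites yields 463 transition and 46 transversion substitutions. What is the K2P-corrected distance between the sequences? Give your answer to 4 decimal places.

0.4170

P = 463/1755 ≈ 0.263818 and Q = 46/1755 ≈ 0.026211.
Under the Kimura two-parameter model, d = −½ ln(1 − 2P − Q) − ¼ ln(1 − 2Q).
1 − 2P − Q = 0.446153, giving −½ ln(0.446153) = 0.403547.
1 − 2Q = 0.947578, giving −¼ ln(0.947578) = 0.013462.
d = 0.403547 + 0.013462 = 0.417009.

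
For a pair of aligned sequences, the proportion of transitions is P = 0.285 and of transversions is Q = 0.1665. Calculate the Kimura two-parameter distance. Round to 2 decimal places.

Under the Kimura two-parameter model, d = −½ ln(1 − 2P − Q) − ¼ ln(1 − 2Q).
1 − 2P − Q = 0.2635, giving −½ ln(0.2635) = 0.666851.
1 − 2Q = 0.667, giving −¼ ln(0.667) = 0.101241.
d = 0.666851 + 0.101241 = 0.768092.

0.77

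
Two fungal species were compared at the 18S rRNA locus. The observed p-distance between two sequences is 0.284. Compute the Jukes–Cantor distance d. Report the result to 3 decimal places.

d = −(3/4) ln(1 − 4p/3) = −0.75 ln(1 − 0.378667) = −0.75 ln(0.621333)
  = −0.75 × (-0.475888) = 0.356916 substitutions/site.

0.357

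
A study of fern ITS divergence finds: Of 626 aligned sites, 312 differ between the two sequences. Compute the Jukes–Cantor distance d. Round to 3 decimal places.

0.819

p = 312/626 ≈ 0.498403.
d = −(3/4) ln(1 − 4p/3) = −0.75 ln(1 − 0.664537) = −0.75 ln(0.335463)
  = −0.75 × (-1.092244) = 0.819183 substitutions/site.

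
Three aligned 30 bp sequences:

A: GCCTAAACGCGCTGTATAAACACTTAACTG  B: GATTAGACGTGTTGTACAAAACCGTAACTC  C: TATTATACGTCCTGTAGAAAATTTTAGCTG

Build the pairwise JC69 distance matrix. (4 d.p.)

d(A,B) = 0.4408, d(A,C) = 0.5034, d(B,C) = 0.4408

A–B: 10/30 sites differ → p ≈ 0.333333, d = −0.75 ln(1 − 0.444444) = 0.440839 ≈ 0.4408.
A–C: 11/30 sites differ → p ≈ 0.366667, d = −0.75 ln(1 − 0.488889) = 0.503376 ≈ 0.5034.
B–C: 10/30 sites differ → p ≈ 0.333333, d = −0.75 ln(1 − 0.444444) = 0.440839 ≈ 0.4408.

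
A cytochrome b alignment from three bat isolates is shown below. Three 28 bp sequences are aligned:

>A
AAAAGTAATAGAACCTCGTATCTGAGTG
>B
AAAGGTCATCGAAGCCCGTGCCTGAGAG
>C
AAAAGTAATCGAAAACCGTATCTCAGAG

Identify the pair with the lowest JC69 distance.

A and C

A–B: 8/28 differ, p = 0.286, d = 0.360.
A–C: 6/28 differ, p = 0.214, d = 0.252.
B–C: 7/28 differ, p = 0.250, d = 0.304.
The smallest distance is between A and C.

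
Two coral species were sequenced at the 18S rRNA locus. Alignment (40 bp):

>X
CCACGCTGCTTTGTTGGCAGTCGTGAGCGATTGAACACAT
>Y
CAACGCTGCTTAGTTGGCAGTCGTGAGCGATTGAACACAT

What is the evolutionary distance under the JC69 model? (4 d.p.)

The sequences differ at 2 of 40 sites (2, 12), so p = 2/40 = 0.05.
d = −(3/4) ln(1 − 4p/3) = −0.75 ln(1 − 0.066667) = −0.75 ln(0.933333)
  = −0.75 × (-0.068993) = 0.051745 substitutions/site.

0.0517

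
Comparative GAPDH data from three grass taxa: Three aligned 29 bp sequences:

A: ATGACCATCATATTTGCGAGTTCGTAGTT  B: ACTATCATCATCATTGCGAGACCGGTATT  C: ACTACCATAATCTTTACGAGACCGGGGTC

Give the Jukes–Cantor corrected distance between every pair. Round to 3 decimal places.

A–B: 10/29 sites differ → p ≈ 0.344828, d = −0.75 ln(1 − 0.459771) = 0.461822 ≈ 0.462.
A–C: 10/29 sites differ → p ≈ 0.344828, d = −0.75 ln(1 − 0.459771) = 0.461822 ≈ 0.462.
B–C: 7/29 sites differ → p ≈ 0.241379, d = −0.75 ln(1 − 0.321839) = 0.291278 ≈ 0.291.

d(A,B) = 0.462, d(A,C) = 0.462, d(B,C) = 0.291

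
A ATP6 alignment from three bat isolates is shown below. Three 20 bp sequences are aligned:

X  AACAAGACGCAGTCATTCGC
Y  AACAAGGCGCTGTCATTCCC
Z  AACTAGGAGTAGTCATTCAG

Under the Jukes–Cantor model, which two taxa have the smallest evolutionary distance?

X–Y: 3/20 differ, p = 0.150, d = 0.167.
X–Z: 6/20 differ, p = 0.300, d = 0.383.
Y–Z: 6/20 differ, p = 0.300, d = 0.383.
The smallest distance is between X and Y.

X and Y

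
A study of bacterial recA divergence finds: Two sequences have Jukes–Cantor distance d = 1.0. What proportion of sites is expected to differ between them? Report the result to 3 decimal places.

0.552

p = (3/4)(1 − e^(−4d/3)) = 0.75 × (1 − e^(-1.333333)) = 0.75 × (1 − 0.263597) = 0.552302.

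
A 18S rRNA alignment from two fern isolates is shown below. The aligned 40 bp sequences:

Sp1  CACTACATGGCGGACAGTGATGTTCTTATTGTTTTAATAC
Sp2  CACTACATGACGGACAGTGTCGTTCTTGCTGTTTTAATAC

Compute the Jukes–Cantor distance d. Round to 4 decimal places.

0.1367

The sequences differ at 5 of 40 sites (10, 20, 21, 28, 29), so p = 5/40 = 0.125.
d = −(3/4) ln(1 − 4p/3) = −0.75 ln(1 − 0.166667) = −0.75 ln(0.833333)
  = −0.75 × (-0.182322) = 0.136742 substitutions/site.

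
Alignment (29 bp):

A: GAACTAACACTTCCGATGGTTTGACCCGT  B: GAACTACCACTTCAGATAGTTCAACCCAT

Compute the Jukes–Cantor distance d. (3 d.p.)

The sequences differ at 6 of 29 sites (7, 14, 18, 22, 23, 28), so p = 6/29 ≈ 0.206897.
d = −(3/4) ln(1 − 4p/3) = −0.75 ln(1 − 0.275863) = −0.75 ln(0.724137)
  = −0.75 × (-0.322775) = 0.242081 substitutions/site.

0.242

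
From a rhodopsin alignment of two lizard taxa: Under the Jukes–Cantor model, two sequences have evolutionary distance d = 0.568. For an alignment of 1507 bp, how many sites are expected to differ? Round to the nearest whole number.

600

Invert JC69: p = (3/4)(1 − e^(−4d/3)) = 0.75 × (1 − e^(-0.757333)) = 0.75 × (1 − 0.468915) = 0.398314.
Expected differing sites = pL ≈ 0.398314 × 1507 = 600.259198 ≈ 600.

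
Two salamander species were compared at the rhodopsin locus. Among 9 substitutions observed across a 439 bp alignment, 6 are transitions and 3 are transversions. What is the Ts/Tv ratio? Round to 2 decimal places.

R = 6/3 = 2.00.

2.00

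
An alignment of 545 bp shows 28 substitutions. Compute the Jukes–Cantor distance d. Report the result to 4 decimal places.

p = 28/545 ≈ 0.051376.
d = −(3/4) ln(1 − 4p/3) = −0.75 ln(1 − 0.068501) = −0.75 ln(0.931499)
  = −0.75 × (-0.070960) = 0.053220 substitutions/site.

0.0532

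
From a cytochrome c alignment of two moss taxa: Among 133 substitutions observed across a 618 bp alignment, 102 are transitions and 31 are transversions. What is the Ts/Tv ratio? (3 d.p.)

3.290

R = 102/31 = 3.290322… ≈ 3.290 (to 3 d.p.).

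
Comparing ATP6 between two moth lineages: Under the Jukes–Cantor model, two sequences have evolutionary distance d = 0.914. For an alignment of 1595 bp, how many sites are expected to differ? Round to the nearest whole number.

Invert JC69: p = (3/4)(1 − e^(−4d/3)) = 0.75 × (1 − e^(-1.218667)) = 0.75 × (1 − 0.295624) = 0.528282.
Expected differing sites = pL ≈ 0.528282 × 1595 = 842.60979 ≈ 843.

843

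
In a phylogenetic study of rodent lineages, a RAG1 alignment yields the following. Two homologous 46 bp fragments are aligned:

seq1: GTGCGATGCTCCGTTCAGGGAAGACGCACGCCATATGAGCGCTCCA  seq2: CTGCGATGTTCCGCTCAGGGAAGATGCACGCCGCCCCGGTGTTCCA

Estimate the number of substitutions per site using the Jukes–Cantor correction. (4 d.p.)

The sequences differ at 12 of 46 sites, so p = 12/46 ≈ 0.26087.
d = −(3/4) ln(1 − 4p/3) = −0.75 ln(1 − 0.347827) = −0.75 ln(0.652173)
  = −0.75 × (-0.427445) = 0.320584 substitutions/site.

0.3206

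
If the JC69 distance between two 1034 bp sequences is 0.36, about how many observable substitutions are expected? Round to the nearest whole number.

Invert JC69: p = (3/4)(1 − e^(−4d/3)) = 0.75 × (1 − e^(-0.48)) = 0.75 × (1 − 0.618783) = 0.285913.
Expected differing sites = pL ≈ 0.285913 × 1034 = 295.634042 ≈ 296.

296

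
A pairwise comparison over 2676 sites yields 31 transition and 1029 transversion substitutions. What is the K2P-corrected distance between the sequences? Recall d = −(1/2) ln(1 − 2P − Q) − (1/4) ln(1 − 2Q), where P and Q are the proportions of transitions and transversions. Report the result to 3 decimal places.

0.628

P = 31/2676 ≈ 0.011584 and Q = 1029/2676 ≈ 0.384529.
Under the Kimura two-parameter model, d = −½ ln(1 − 2P − Q) − ¼ ln(1 − 2Q).
1 − 2P − Q = 0.592303, giving −½ ln(0.592303) = 0.261868.
1 − 2Q = 0.230942, giving −¼ ln(0.230942) = 0.366397.
d = 0.261868 + 0.366397 = 0.628265.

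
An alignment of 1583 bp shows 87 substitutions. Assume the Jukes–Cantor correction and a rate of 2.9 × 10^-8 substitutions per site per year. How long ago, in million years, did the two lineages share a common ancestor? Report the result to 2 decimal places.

0.98

p = 87/1583 ≈ 0.054959.
d = −(3/4) ln(1 − 4p/3) = −0.75 ln(1 − 0.073279) = −0.75 ln(0.926721)
  = −0.75 × (-0.076103) = 0.057077 substitutions/site.
Under a molecular clock d = 2μt, so t = d/(2μ) = 0.057077 / (2 × 2.9 × 10^-8) = 0.98 million years.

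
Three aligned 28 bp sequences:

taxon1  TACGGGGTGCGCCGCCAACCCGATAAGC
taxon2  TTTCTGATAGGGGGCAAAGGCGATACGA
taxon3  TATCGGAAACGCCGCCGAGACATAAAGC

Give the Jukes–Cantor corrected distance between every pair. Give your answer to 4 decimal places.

taxon1–taxon2: 14/28 sites differ → p = 0.5, d = −0.75 ln(1 − 0.666667) = 0.823960 ≈ 0.8240.
taxon1–taxon3: 11/28 sites differ → p ≈ 0.392857, d = −0.75 ln(1 − 0.523809) = 0.556452 ≈ 0.5565.
taxon2–taxon3: 14/28 sites differ → p = 0.5, d = −0.75 ln(1 − 0.666667) = 0.823960 ≈ 0.8240.

d(taxon1,taxon2) = 0.8240, d(taxon1,taxon3) = 0.5565, d(taxon2,taxon3) = 0.8240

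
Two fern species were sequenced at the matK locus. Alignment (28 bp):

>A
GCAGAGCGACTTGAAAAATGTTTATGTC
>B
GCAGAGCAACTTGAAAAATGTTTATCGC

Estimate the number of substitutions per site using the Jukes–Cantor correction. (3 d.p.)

The sequences differ at 3 of 28 sites (8, 26, 27), so p = 3/28 ≈ 0.107143.
d = −(3/4) ln(1 − 4p/3) = −0.75 ln(1 − 0.142857) = −0.75 ln(0.857143)
  = −0.75 × (-0.154151) = 0.115613 substitutions/site.

0.116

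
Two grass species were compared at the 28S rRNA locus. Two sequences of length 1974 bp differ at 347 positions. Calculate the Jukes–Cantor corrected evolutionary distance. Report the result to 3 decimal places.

p = 347/1974 ≈ 0.175785.
d = −(3/4) ln(1 − 4p/3) = −0.75 ln(1 − 0.23438) = −0.75 ln(0.76562)
  = −0.75 × (-0.267069) = 0.200302 substitutions/site.

0.200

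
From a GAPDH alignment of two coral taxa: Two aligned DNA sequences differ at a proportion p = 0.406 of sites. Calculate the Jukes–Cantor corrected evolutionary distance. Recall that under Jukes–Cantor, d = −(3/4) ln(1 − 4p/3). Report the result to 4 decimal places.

0.5846

d = −(3/4) ln(1 − 4p/3) = −0.75 ln(1 − 0.541333) = −0.75 ln(0.458667)
  = −0.75 × (-0.779431) = 0.584573 substitutions/site.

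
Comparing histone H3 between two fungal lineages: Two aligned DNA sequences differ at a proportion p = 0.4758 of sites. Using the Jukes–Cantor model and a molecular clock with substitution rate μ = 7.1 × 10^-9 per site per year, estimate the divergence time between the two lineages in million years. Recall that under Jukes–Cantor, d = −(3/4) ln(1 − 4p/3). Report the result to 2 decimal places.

d = −(3/4) ln(1 − 4p/3) = −0.75 ln(1 − 0.6344) = −0.75 ln(0.3656)
  = −0.75 × (-1.006215) = 0.754661 substitutions/site.
Under a molecular clock d = 2μt, so t = d/(2μ) = 0.754661 / (2 × 7.1 × 10^-9) = 53.15 million years.

53.15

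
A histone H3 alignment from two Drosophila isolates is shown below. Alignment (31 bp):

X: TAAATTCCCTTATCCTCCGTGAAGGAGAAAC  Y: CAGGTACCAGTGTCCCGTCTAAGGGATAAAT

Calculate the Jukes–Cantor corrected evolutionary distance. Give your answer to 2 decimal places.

0.78

The sequences differ at 15 of 31 sites, so p = 15/31 ≈ 0.483871.
d = −(3/4) ln(1 − 4p/3) = −0.75 ln(1 − 0.645161) = −0.75 ln(0.354839)
  = −0.75 × (-1.036091) = 0.777068 substitutions/site.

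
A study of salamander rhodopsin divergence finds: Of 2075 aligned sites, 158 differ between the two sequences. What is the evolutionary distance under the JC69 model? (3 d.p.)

p = 158/2075 ≈ 0.076145.
d = −(3/4) ln(1 − 4p/3) = −0.75 ln(1 − 0.101527) = −0.75 ln(0.898473)
  = −0.75 × (-0.107059) = 0.080294 substitutions/site.

0.080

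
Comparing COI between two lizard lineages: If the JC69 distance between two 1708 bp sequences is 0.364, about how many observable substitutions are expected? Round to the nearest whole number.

Invert JC69: p = (3/4)(1 − e^(−4d/3)) = 0.75 × (1 − e^(-0.485333)) = 0.75 × (1 − 0.615492) = 0.288381.
Expected differing sites = pL ≈ 0.288381 × 1708 = 492.554748 ≈ 493.

493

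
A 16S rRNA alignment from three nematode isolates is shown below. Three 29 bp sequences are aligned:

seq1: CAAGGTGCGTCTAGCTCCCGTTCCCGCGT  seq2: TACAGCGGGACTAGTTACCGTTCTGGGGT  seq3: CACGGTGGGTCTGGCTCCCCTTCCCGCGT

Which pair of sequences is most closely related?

seq1–seq2: 11/29 differ, p = 0.379, d = 0.529.
seq1–seq3: 4/29 differ, p = 0.138, d = 0.152.
seq2–seq3: 11/29 differ, p = 0.379, d = 0.529.
The smallest distance is between seq1 and seq3.

seq1 and seq3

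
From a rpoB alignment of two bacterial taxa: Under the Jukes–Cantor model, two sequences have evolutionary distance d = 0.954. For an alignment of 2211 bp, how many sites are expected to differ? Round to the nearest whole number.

1193

Invert JC69: p = (3/4)(1 − e^(−4d/3)) = 0.75 × (1 − e^(-1.272)) = 0.75 × (1 − 0.280271) = 0.539797.
Expected differing sites = pL ≈ 0.539797 × 2211 = 1193.491167 ≈ 1193.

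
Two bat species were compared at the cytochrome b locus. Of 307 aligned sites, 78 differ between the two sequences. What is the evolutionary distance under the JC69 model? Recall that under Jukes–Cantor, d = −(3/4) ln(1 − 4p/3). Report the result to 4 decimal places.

p = 78/307 ≈ 0.254072.
d = −(3/4) ln(1 − 4p/3) = −0.75 ln(1 − 0.338763) = −0.75 ln(0.661237)
  = −0.75 × (-0.413643) = 0.310232 substitutions/site.

0.3102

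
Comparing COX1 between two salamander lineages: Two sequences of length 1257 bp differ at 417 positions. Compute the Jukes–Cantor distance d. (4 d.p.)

p = 417/1257 ≈ 0.331742.
d = −(3/4) ln(1 − 4p/3) = −0.75 ln(1 − 0.442323) = −0.75 ln(0.557677)
  = −0.75 × (-0.583975) = 0.437981 substitutions/site.

0.4380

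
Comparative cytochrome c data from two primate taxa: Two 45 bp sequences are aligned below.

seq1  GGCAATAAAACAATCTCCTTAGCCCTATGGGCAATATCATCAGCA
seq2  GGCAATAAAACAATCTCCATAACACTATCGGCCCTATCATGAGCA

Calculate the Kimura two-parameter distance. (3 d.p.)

Of 45 sites, 1 differences are transitions and 6 are transversions, so P = 1/45 ≈ 0.022222 and Q = 6/45 ≈ 0.133333.
Under the Kimura two-parameter model, d = −½ ln(1 − 2P − Q) − ¼ ln(1 − 2Q).
1 − 2P − Q = 0.822223, giving −½ ln(0.822223) = 0.097872.
1 − 2Q = 0.733334, giving −¼ ln(0.733334) = 0.077539.
d = 0.097872 + 0.077539 = 0.175411.

0.175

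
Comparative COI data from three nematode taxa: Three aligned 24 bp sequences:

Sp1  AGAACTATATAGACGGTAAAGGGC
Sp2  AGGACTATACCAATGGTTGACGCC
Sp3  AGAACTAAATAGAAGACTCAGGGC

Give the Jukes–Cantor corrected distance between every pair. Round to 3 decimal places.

d(Sp1,Sp2) = 0.520, d(Sp1,Sp3) = 0.304, d(Sp2,Sp3) = 0.708

Sp1–Sp2: 9/24 sites differ → p = 0.375, d = −0.75 ln(1 − 0.5) = 0.519860 ≈ 0.520.
Sp1–Sp3: 6/24 sites differ → p = 0.25, d = −0.75 ln(1 − 0.333333) = 0.304098 ≈ 0.304.
Sp2–Sp3: 11/24 sites differ → p ≈ 0.458333, d = −0.75 ln(1 − 0.611111) = 0.708346 ≈ 0.708.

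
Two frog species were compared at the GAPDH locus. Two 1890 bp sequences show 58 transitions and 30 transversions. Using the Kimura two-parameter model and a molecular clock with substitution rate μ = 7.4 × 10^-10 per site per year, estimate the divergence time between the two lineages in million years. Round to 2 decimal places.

32.61

P = 58/1890 ≈ 0.030688 and Q = 30/1890 ≈ 0.015873.
Under the Kimura two-parameter model, d = −½ ln(1 − 2P − Q) − ¼ ln(1 − 2Q).
1 − 2P − Q = 0.922751, giving −½ ln(0.922751) = 0.040198.
1 − 2Q = 0.968254, giving −¼ ln(0.968254) = 0.008065.
d = 0.040198 + 0.008065 = 0.048263.
Under a molecular clock d = 2μt, so t = d/(2μ) = 0.048263 / (2 × 7.4 × 10^-10) = 32.61 million years.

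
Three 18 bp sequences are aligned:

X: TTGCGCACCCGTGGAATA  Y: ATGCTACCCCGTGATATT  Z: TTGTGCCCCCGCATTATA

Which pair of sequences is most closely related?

X and Z

X–Y: 7/18 differ, p = 0.389, d = 0.548.
X–Z: 6/18 differ, p = 0.333, d = 0.441.
Y–Z: 8/18 differ, p = 0.444, d = 0.673.
The smallest distance is between X and Z.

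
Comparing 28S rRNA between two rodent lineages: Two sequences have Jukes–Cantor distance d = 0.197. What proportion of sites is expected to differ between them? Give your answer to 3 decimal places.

0.173

p = (3/4)(1 − e^(−4d/3)) = 0.75 × (1 − e^(-0.262667)) = 0.75 × (1 − 0.768998) = 0.173252.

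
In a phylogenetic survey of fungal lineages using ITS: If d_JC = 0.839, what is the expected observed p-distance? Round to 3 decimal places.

p = (3/4)(1 − e^(−4d/3)) = 0.75 × (1 − e^(-1.118667)) = 0.75 × (1 − 0.326715) = 0.504964.

0.505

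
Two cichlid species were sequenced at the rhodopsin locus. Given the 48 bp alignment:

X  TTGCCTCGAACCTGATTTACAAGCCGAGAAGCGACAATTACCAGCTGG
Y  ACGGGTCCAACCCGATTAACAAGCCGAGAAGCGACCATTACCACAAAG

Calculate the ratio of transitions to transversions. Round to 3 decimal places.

Transitions are A↔G and C↔T; transversions are all other mismatches.
Transitions: 3. Transversions: 9.
R = 3/9 = 0.333333… ≈ 0.333 (to 3 d.p.).

0.333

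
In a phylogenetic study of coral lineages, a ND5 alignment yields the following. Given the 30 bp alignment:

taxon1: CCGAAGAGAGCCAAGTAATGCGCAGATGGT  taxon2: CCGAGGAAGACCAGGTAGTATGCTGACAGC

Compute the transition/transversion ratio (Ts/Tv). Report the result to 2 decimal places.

11.00

Transitions are A↔G and C↔T; transversions are all other mismatches.
Transitions: 11. Transversions: 1.
R = 11/1 = 11.00.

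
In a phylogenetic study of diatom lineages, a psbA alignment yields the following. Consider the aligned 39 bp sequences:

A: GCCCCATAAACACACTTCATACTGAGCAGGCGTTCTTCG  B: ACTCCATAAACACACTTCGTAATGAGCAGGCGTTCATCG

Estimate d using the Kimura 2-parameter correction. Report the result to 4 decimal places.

0.1418

Of 39 sites, 3 differences are transitions and 2 are transversions, so P = 3/39 ≈ 0.076923 and Q = 2/39 ≈ 0.051282.
Under the Kimura two-parameter model, d = −½ ln(1 − 2P − Q) − ¼ ln(1 − 2Q).
1 − 2P − Q = 0.794872, giving −½ ln(0.794872) = 0.114787.
1 − 2Q = 0.897436, giving −¼ ln(0.897436) = 0.027053.
d = 0.114787 + 0.027053 = 0.141840.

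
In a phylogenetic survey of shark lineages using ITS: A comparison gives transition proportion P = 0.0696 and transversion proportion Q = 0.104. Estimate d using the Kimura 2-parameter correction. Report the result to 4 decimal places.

Under the Kimura two-parameter model, d = −½ ln(1 − 2P − Q) − ¼ ln(1 − 2Q).
1 − 2P − Q = 0.7568, giving −½ ln(0.7568) = 0.139328.
1 − 2Q = 0.792, giving −¼ ln(0.792) = 0.058298.
d = 0.139328 + 0.058298 = 0.197626.

0.1976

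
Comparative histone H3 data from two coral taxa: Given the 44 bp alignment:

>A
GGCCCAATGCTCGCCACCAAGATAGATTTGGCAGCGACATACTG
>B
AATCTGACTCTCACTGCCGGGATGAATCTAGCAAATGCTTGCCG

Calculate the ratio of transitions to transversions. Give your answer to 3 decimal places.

Transitions are A↔G and C↔T; transversions are all other mismatches.
Transitions: 19. Transversions: 4.
R = 19/4 = 4.750.

4.750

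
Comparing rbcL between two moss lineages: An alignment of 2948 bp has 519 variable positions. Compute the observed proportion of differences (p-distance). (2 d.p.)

0.18

p = 519/2948 = 0.176051… ≈ 0.18 (to 2 d.p.).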